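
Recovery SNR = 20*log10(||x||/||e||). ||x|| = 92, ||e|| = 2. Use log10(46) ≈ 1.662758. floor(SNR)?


||x||/||e|| = 92/2 = 46.
log10(46) ≈ 1.662758.
20*log10(||x||/||e||) ≈ 20*1.662758 = 33.25516.
floor(33.25516) = 33.

33


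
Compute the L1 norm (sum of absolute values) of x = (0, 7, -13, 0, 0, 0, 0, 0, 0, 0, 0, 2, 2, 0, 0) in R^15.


Non-zero entries: [(1, 7), (2, -13), (11, 2), (12, 2)]
Absolute values: [7, 13, 2, 2]
||x||_1 = sum = 24.

24


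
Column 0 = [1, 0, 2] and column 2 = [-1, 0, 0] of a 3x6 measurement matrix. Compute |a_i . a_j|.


Inner product: 1*-1 + 0*0 + 2*0
Products: [-1, 0, 0]
Sum = -1.
|dot| = 1.

1


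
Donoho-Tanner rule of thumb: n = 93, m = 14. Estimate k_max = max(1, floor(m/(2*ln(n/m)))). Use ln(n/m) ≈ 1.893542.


n/m = 93/14.
ln(n/m) ≈ 1.893542.
2*ln(n/m) ≈ 3.787084.
m/(2*ln(n/m)) ≈ 14/3.787084 ≈ 3.6968.
floor = 3.
k_max = max(1, 3) = 3.

3


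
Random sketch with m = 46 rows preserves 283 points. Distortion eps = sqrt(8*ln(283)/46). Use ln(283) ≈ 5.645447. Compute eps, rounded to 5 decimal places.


ln(283) ≈ 5.645447.
8*ln(N)/m ≈ 8*5.645447/46 ≈ 0.98181687.
eps = sqrt(0.98181687) ≈ 0.9908667 ≈ 0.99087.

0.99087


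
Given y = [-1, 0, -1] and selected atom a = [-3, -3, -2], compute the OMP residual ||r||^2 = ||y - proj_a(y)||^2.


a^T a = 22.
a^T y = 5.
coeff = 5/22 = 5/22.
||r||^2 = 19/22.

19/22


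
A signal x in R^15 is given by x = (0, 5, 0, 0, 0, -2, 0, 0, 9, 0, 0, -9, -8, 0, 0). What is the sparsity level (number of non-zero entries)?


Non-zero positions: [1, 5, 8, 11, 12].
Sparsity = 5.

5


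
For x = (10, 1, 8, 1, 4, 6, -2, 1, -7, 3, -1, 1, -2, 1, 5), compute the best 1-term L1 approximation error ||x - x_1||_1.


Sorted |x_i| descending: [10, 8, 7, 6, 5, 4, 3, 2, 2, 1, 1, 1, 1, 1, 1]
Keep top 1: [10]
Tail entries: [8, 7, 6, 5, 4, 3, 2, 2, 1, 1, 1, 1, 1, 1]
L1 error = sum of tail = 43.

43


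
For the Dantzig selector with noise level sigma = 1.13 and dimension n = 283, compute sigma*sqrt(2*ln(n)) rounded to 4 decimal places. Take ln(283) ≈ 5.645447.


ln(283) ≈ 5.645447.
2*ln(n) ≈ 11.290894.
sqrt(2*ln(n)) ≈ sqrt(11.290894) ≈ 3.360193.
threshold ≈ 1.13*3.360193 = 3.79701809 ≈ 3.7970.

3.7970


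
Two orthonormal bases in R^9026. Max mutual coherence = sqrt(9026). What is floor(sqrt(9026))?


95^2 = 9025 <= 9026 < 9216 = 96^2, so 95 <= sqrt(9026) < 96.
floor(sqrt(9026)) = 95.

95


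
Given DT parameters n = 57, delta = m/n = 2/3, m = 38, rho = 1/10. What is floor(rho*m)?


m = 2/3*57 = 38.
rho = 1/10.
rho*m = 1/10*38 = 3.8.
k = floor(3.8) = 3.

3


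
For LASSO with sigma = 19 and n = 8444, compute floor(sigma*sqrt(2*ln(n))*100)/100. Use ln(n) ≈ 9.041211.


ln(8444) ≈ 9.041211.
2*ln(n) ≈ 18.082422.
sqrt(2*ln(n)) ≈ sqrt(18.082422) ≈ 4.252343.
lambda ≈ 19*4.252343 = 80.794517.
floor(lambda*100)/100 = 80.79.

80.79


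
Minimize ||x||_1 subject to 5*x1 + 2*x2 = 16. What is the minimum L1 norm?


Axis intercepts:
  x1 = 16/5, x2 = 0: L1 = 16/5
  x1 = 0, x2 = 8: L1 = 8
x* = (16/5, 0)
||x*||_1 = 16/5.

16/5


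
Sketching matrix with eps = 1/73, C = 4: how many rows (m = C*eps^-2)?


1/eps = 73.
(1/eps)^2 = 5329.
m = 4*5329 = 21316.

21316


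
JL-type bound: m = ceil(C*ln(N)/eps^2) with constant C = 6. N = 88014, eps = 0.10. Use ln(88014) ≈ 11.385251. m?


ln(88014) ≈ 11.385251.
eps^2 = 0.10^2 = 0.01.
C*ln(N)/eps^2 ≈ 6*11.385251/0.01 ≈ 6831.1506.
m = ceil(6831.1506) = 6832.

6832


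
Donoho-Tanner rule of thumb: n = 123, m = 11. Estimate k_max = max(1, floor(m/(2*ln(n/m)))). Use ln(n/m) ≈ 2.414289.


n/m = 123/11.
ln(n/m) ≈ 2.414289.
2*ln(n/m) ≈ 4.828578.
m/(2*ln(n/m)) ≈ 11/4.828578 ≈ 2.2781.
floor = 2.
k_max = max(1, 2) = 2.

2


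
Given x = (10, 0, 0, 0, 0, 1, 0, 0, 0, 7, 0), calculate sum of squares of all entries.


Non-zero entries: [(0, 10), (5, 1), (9, 7)]
Squares: [100, 1, 49]
||x||_2^2 = sum = 150.

150


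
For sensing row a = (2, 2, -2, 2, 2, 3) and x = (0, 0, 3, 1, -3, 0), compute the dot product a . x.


Non-zero terms: ['-2*3', '2*1', '2*-3']
Products: [-6, 2, -6]
y = sum = -10.

-10


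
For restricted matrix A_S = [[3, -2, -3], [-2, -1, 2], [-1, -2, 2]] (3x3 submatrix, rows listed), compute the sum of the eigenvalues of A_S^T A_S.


Sum of eigenvalues of A_S^T A_S = trace(A_S^T A_S) = sum of squared column norms of A_S.
A_S^T A_S diagonal: [14, 9, 17].
trace = 14 + 9 + 17 = 40.

40


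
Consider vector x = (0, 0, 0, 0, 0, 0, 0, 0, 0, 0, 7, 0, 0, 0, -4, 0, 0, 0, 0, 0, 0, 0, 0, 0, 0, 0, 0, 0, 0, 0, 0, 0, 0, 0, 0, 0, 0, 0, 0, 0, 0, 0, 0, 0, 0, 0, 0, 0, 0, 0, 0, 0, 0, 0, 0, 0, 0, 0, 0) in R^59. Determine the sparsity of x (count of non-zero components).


Non-zero positions: [10, 14].
Sparsity = 2.

2


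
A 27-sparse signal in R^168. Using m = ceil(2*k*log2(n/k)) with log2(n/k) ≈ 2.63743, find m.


log2(n/k) = log2(168/27) ≈ 2.63743.
2*k*log2(n/k) ≈ 2*27*2.63743 = 142.42122.
m = ceil(142.42122) = 143.

143


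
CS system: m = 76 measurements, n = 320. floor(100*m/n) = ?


100*m/n = 100*76/320 ≈ 23.75.
floor = 23.

23


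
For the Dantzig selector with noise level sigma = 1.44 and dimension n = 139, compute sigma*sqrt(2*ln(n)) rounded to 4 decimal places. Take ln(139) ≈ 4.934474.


ln(139) ≈ 4.934474.
2*ln(n) ≈ 9.868948.
sqrt(2*ln(n)) ≈ sqrt(9.868948) ≈ 3.141488.
threshold ≈ 1.44*3.141488 = 4.52374272 ≈ 4.5237.

4.5237


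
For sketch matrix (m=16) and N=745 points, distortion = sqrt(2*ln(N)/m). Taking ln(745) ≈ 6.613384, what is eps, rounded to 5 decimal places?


ln(745) ≈ 6.613384.
2*ln(N)/m ≈ 2*6.613384/16 ≈ 0.826673.
eps = sqrt(0.826673) ≈ 0.9092156 ≈ 0.90922.

0.90922


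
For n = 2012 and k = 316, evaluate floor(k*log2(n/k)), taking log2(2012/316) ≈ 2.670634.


log2(n/k) = log2(2012/316) ≈ 2.670634.
k*log2(n/k) ≈ 316*2.670634 = 843.920344.
floor(843.920344) = 843.

843


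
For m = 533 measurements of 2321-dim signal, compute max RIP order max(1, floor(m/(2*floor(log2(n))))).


floor(log2(2321)) = 11.
2*11 = 22.
m/(2*floor(log2(n))) = 533/22 ≈ 24.2273.
floor = 24.
k = max(1, 24) = 24.

24


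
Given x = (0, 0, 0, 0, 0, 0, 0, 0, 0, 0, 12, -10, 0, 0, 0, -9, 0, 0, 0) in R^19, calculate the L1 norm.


Non-zero entries: [(10, 12), (11, -10), (15, -9)]
Absolute values: [12, 10, 9]
||x||_1 = sum = 31.

31


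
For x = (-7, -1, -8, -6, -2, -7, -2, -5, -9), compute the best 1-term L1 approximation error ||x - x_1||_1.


Sorted |x_i| descending: [9, 8, 7, 7, 6, 5, 2, 2, 1]
Keep top 1: [9]
Tail entries: [8, 7, 7, 6, 5, 2, 2, 1]
L1 error = sum of tail = 38.

38


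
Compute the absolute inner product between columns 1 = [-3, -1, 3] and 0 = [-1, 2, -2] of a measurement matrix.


Inner product: -3*-1 + -1*2 + 3*-2
Products: [3, -2, -6]
Sum = -5.
|dot| = 5.

5


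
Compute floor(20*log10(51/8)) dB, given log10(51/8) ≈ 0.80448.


||x||/||e|| = 51/8.
log10(51/8) ≈ 0.80448.
20*log10(||x||/||e||) ≈ 20*0.80448 = 16.0896.
floor(16.0896) = 16.

16


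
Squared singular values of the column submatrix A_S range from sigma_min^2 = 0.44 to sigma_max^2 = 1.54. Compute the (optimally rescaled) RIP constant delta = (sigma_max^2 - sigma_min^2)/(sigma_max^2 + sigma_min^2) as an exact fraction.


lambda_max - lambda_min = 1.54 - 0.44 = 1.10.
lambda_max + lambda_min = 1.54 + 0.44 = 1.98.
delta = 1.10/1.98 = 110/198 = 5/9.

5/9


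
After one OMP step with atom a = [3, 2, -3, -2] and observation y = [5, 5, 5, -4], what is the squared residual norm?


a^T a = 26.
a^T y = 18.
coeff = 18/26 = 9/13.
||r||^2 = 1021/13.

1021/13


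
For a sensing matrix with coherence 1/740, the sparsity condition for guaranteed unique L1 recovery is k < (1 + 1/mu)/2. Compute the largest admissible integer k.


1/mu = 740.
1 + 1/mu = 741.
(1 + 1/mu)/2 = 370.5 is not an integer, so k_max = floor(370.5) = 370.

370


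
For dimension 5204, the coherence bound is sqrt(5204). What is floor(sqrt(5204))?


72^2 = 5184 <= 5204 < 5329 = 73^2, so 72 <= sqrt(5204) < 73.
floor(sqrt(5204)) = 72.

72


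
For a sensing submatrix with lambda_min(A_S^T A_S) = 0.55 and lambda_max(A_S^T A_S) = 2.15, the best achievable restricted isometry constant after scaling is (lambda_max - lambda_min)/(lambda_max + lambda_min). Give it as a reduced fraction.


lambda_max - lambda_min = 2.15 - 0.55 = 1.60.
lambda_max + lambda_min = 2.15 + 0.55 = 2.70.
delta = 1.60/2.70 = 160/270 = 16/27.

16/27


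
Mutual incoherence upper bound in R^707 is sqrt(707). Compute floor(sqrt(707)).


26^2 = 676 <= 707 < 729 = 27^2, so 26 <= sqrt(707) < 27.
floor(sqrt(707)) = 26.

26


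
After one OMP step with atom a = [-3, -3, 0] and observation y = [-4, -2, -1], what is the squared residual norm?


a^T a = 18.
a^T y = 18.
coeff = 18/18 = 1.
||r||^2 = 3.

3


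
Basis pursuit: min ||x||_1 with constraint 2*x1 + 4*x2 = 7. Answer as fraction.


Axis intercepts:
  x1 = 7/2, x2 = 0: L1 = 7/2
  x1 = 0, x2 = 7/4: L1 = 7/4
x* = (0, 7/4)
||x*||_1 = 7/4.

7/4


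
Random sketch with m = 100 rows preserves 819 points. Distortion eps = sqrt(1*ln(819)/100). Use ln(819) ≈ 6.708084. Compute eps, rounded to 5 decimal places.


ln(819) ≈ 6.708084.
1*ln(N)/m ≈ 1*6.708084/100 ≈ 0.06708084.
eps = sqrt(0.06708084) ≈ 0.2589997 ≈ 0.25900.

0.25900


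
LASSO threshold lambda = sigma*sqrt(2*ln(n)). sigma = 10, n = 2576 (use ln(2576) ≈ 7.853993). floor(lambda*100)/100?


ln(2576) ≈ 7.853993.
2*ln(n) ≈ 15.707986.
sqrt(2*ln(n)) ≈ sqrt(15.707986) ≈ 3.96333.
lambda ≈ 10*3.96333 = 39.6333.
floor(lambda*100)/100 = 39.63.

39.63


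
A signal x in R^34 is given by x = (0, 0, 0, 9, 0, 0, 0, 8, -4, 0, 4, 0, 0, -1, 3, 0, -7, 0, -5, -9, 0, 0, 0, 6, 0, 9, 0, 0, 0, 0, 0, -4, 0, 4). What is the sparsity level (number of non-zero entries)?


Non-zero positions: [3, 7, 8, 10, 13, 14, 16, 18, 19, 23, 25, 31, 33].
Sparsity = 13.

13


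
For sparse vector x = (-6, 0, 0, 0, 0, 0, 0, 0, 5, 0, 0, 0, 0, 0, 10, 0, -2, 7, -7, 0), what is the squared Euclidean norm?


Non-zero entries: [(0, -6), (8, 5), (14, 10), (16, -2), (17, 7), (18, -7)]
Squares: [36, 25, 100, 4, 49, 49]
||x||_2^2 = sum = 263.

263


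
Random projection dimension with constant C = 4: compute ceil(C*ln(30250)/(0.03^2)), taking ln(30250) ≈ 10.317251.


ln(30250) ≈ 10.317251.
eps^2 = 0.03^2 = 0.0009.
C*ln(N)/eps^2 ≈ 4*10.317251/0.0009 ≈ 45854.4489.
m = ceil(45854.4489) = 45855.

45855


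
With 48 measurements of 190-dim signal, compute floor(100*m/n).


100*m/n = 100*48/190 ≈ 25.2632.
floor = 25.

25


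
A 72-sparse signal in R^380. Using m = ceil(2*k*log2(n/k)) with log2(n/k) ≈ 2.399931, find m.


log2(n/k) = log2(380/72) ≈ 2.399931.
2*k*log2(n/k) ≈ 2*72*2.399931 = 345.590064.
m = ceil(345.590064) = 346.

346


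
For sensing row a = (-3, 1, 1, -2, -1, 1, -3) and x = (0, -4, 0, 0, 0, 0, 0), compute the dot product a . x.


Non-zero terms: ['1*-4']
Products: [-4]
y = sum = -4.

-4


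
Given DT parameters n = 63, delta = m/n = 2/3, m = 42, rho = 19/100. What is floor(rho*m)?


m = 2/3*63 = 42.
rho = 19/100.
rho*m = 19/100*42 = 7.98.
k = floor(7.98) = 7.

7


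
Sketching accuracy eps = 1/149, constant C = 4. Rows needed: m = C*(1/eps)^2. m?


1/eps = 149.
(1/eps)^2 = 22201.
m = 4*22201 = 88804.

88804


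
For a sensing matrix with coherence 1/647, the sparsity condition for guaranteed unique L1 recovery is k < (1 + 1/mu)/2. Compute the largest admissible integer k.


1/mu = 647.
1 + 1/mu = 648.
(1 + 1/mu)/2 = 324 is an integer and the inequality is strict, so k_max = 324 - 1 = 323.

323


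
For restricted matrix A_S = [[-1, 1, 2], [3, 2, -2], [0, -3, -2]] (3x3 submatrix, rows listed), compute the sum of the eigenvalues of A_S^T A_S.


Sum of eigenvalues of A_S^T A_S = trace(A_S^T A_S) = sum of squared column norms of A_S.
A_S^T A_S diagonal: [10, 14, 12].
trace = 10 + 14 + 12 = 36.

36


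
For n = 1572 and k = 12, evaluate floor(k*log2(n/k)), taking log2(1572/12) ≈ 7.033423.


log2(n/k) = log2(1572/12) ≈ 7.033423.
k*log2(n/k) ≈ 12*7.033423 = 84.401076.
floor(84.401076) = 84.

84


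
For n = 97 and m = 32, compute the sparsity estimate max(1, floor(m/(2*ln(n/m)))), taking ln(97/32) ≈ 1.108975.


n/m = 97/32.
ln(n/m) ≈ 1.108975.
2*ln(n/m) ≈ 2.21795.
m/(2*ln(n/m)) ≈ 32/2.21795 ≈ 14.4277.
floor = 14.
k_max = max(1, 14) = 14.

14


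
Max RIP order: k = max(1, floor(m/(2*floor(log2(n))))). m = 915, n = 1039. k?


floor(log2(1039)) = 10.
2*10 = 20.
m/(2*floor(log2(n))) = 915/20 ≈ 45.75.
floor = 45.
k = max(1, 45) = 45.

45


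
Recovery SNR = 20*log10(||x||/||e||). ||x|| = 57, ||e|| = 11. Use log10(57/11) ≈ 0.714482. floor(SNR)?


||x||/||e|| = 57/11.
log10(57/11) ≈ 0.714482.
20*log10(||x||/||e||) ≈ 20*0.714482 = 14.28964.
floor(14.28964) = 14.

14


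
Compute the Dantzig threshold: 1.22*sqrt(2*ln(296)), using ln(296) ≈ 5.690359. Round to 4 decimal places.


ln(296) ≈ 5.690359.
2*ln(n) ≈ 11.380718.
sqrt(2*ln(n)) ≈ sqrt(11.380718) ≈ 3.373532.
threshold ≈ 1.22*3.373532 = 4.11570904 ≈ 4.1157.

4.1157


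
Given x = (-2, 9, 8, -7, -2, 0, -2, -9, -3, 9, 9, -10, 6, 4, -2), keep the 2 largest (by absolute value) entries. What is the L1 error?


Sorted |x_i| descending: [10, 9, 9, 9, 9, 8, 7, 6, 4, 3, 2, 2, 2, 2, 0]
Keep top 2: [10, 9]
Tail entries: [9, 9, 9, 8, 7, 6, 4, 3, 2, 2, 2, 2, 0]
L1 error = sum of tail = 63.

63


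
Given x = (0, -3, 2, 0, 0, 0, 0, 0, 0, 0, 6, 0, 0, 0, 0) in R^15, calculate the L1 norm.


Non-zero entries: [(1, -3), (2, 2), (10, 6)]
Absolute values: [3, 2, 6]
||x||_1 = sum = 11.

11


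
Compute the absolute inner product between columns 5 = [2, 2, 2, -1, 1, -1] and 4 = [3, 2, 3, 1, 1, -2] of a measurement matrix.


Inner product: 2*3 + 2*2 + 2*3 + -1*1 + 1*1 + -1*-2
Products: [6, 4, 6, -1, 1, 2]
Sum = 18.
|dot| = 18.

18


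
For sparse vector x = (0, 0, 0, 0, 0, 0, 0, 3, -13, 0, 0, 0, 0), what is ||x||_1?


Non-zero entries: [(7, 3), (8, -13)]
Absolute values: [3, 13]
||x||_1 = sum = 16.

16


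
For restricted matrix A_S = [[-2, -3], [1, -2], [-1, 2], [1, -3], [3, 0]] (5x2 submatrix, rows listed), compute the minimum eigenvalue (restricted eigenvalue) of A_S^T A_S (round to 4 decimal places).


A_S^T A_S = [[16, -1], [-1, 26]].
trace = 42.
det = 415.
disc = trace^2 - 4*det = 1764 - 4*415 = 104.
sqrt(104) ≈ 10.198039.
lam_min = (42 - sqrt(104))/2 ≈ (42 - 10.198039)/2 = 15.9009805 ≈ 15.9010.

15.9010


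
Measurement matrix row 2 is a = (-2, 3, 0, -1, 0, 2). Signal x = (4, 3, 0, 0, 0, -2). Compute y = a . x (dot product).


Non-zero terms: ['-2*4', '3*3', '2*-2']
Products: [-8, 9, -4]
y = sum = -3.

-3


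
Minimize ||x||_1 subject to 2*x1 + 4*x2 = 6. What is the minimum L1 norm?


Axis intercepts:
  x1 = 3, x2 = 0: L1 = 3
  x1 = 0, x2 = 3/2: L1 = 3/2
x* = (0, 3/2)
||x*||_1 = 3/2.

3/2


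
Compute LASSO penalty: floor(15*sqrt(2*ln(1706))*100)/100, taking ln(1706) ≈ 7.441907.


ln(1706) ≈ 7.441907.
2*ln(n) ≈ 14.883814.
sqrt(2*ln(n)) ≈ sqrt(14.883814) ≈ 3.857955.
lambda ≈ 15*3.857955 = 57.869325.
floor(lambda*100)/100 = 57.86.

57.86


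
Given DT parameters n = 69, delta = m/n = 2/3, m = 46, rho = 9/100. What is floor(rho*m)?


m = 2/3*69 = 46.
rho = 9/100.
rho*m = 9/100*46 = 4.14.
k = floor(4.14) = 4.

4


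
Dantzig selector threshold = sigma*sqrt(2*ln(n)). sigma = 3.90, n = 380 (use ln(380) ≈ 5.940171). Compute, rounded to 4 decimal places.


ln(380) ≈ 5.940171.
2*ln(n) ≈ 11.880342.
sqrt(2*ln(n)) ≈ sqrt(11.880342) ≈ 3.446787.
threshold ≈ 3.90*3.446787 = 13.4424693 ≈ 13.4425.

13.4425


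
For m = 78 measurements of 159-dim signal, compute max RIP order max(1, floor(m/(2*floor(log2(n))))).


floor(log2(159)) = 7.
2*7 = 14.
m/(2*floor(log2(n))) = 78/14 ≈ 5.5714.
floor = 5.
k = max(1, 5) = 5.

5


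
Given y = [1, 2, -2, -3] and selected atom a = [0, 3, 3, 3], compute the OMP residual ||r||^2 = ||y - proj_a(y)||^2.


a^T a = 27.
a^T y = -9.
coeff = -9/27 = -1/3.
||r||^2 = 15.

15


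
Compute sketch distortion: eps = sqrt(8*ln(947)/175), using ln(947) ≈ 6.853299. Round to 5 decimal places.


ln(947) ≈ 6.853299.
8*ln(N)/m ≈ 8*6.853299/175 ≈ 0.31329367.
eps = sqrt(0.31329367) ≈ 0.5597264 ≈ 0.55973.

0.55973


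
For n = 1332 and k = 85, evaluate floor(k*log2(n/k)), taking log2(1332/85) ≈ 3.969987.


log2(n/k) = log2(1332/85) ≈ 3.969987.
k*log2(n/k) ≈ 85*3.969987 = 337.448895.
floor(337.448895) = 337.

337


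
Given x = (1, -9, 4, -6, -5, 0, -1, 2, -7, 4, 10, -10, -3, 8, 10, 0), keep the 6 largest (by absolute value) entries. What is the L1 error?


Sorted |x_i| descending: [10, 10, 10, 9, 8, 7, 6, 5, 4, 4, 3, 2, 1, 1, 0, 0]
Keep top 6: [10, 10, 10, 9, 8, 7]
Tail entries: [6, 5, 4, 4, 3, 2, 1, 1, 0, 0]
L1 error = sum of tail = 26.

26


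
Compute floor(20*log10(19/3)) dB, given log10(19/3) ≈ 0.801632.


||x||/||e|| = 19/3.
log10(19/3) ≈ 0.801632.
20*log10(||x||/||e||) ≈ 20*0.801632 = 16.03264.
floor(16.03264) = 16.

16


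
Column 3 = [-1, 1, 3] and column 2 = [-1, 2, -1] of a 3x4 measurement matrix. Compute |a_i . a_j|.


Inner product: -1*-1 + 1*2 + 3*-1
Products: [1, 2, -3]
Sum = 0.
|dot| = 0.

0


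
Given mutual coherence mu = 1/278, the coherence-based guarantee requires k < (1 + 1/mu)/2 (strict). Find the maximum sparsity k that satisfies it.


1/mu = 278.
1 + 1/mu = 279.
(1 + 1/mu)/2 = 139.5 is not an integer, so k_max = floor(139.5) = 139.

139


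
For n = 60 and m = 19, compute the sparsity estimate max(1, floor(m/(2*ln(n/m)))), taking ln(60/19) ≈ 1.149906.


n/m = 60/19.
ln(n/m) ≈ 1.149906.
2*ln(n/m) ≈ 2.299812.
m/(2*ln(n/m)) ≈ 19/2.299812 ≈ 8.2615.
floor = 8.
k_max = max(1, 8) = 8.

8


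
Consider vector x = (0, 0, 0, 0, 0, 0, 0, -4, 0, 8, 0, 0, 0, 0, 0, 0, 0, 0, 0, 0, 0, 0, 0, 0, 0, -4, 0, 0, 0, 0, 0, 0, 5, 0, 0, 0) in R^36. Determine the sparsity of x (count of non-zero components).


Non-zero positions: [7, 9, 25, 32].
Sparsity = 4.

4


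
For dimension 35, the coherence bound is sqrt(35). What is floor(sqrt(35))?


5^2 = 25 <= 35 < 36 = 6^2, so 5 <= sqrt(35) < 6.
floor(sqrt(35)) = 5.

5


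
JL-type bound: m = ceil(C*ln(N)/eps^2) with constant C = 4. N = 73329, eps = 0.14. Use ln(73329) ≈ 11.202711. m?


ln(73329) ≈ 11.202711.
eps^2 = 0.14^2 = 0.0196.
C*ln(N)/eps^2 ≈ 4*11.202711/0.0196 ≈ 2286.2676.
m = ceil(2286.2676) = 2287.

2287


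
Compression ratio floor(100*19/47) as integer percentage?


100*m/n = 100*19/47 ≈ 40.4255.
floor = 40.

40


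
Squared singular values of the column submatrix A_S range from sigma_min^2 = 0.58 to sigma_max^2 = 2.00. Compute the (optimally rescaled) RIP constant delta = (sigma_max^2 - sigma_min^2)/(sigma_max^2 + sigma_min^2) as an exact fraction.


lambda_max - lambda_min = 2.00 - 0.58 = 1.42.
lambda_max + lambda_min = 2.00 + 0.58 = 2.58.
delta = 1.42/2.58 = 142/258 = 71/129.

71/129


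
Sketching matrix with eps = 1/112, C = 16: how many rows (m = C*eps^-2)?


1/eps = 112.
(1/eps)^2 = 12544.
m = 16*12544 = 200704.

200704


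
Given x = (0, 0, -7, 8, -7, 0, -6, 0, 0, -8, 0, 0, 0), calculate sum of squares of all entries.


Non-zero entries: [(2, -7), (3, 8), (4, -7), (6, -6), (9, -8)]
Squares: [49, 64, 49, 36, 64]
||x||_2^2 = sum = 262.

262


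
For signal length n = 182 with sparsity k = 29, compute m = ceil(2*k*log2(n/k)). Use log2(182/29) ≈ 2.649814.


log2(n/k) = log2(182/29) ≈ 2.649814.
2*k*log2(n/k) ≈ 2*29*2.649814 = 153.689212.
m = ceil(153.689212) = 154.

154


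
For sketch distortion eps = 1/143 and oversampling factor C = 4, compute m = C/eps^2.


1/eps = 143.
(1/eps)^2 = 20449.
m = 4*20449 = 81796.

81796


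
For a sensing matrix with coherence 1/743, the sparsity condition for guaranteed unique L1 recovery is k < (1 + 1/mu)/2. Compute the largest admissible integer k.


1/mu = 743.
1 + 1/mu = 744.
(1 + 1/mu)/2 = 372 is an integer and the inequality is strict, so k_max = 372 - 1 = 371.

371


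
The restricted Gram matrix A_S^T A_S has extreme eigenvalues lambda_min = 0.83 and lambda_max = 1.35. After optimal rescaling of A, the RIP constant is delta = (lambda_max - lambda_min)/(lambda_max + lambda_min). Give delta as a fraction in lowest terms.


lambda_max - lambda_min = 1.35 - 0.83 = 0.52.
lambda_max + lambda_min = 1.35 + 0.83 = 2.18.
delta = 0.52/2.18 = 52/218 = 26/109.

26/109


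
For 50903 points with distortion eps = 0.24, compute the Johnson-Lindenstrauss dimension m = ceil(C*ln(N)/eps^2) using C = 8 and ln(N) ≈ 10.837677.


ln(50903) ≈ 10.837677.
eps^2 = 0.24^2 = 0.0576.
C*ln(N)/eps^2 ≈ 8*10.837677/0.0576 ≈ 1505.2329.
m = ceil(1505.2329) = 1506.

1506


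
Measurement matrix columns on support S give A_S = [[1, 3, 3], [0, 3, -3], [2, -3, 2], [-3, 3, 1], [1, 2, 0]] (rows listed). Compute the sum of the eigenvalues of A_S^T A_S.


Sum of eigenvalues of A_S^T A_S = trace(A_S^T A_S) = sum of squared column norms of A_S.
A_S^T A_S diagonal: [15, 40, 23].
trace = 15 + 40 + 23 = 78.

78


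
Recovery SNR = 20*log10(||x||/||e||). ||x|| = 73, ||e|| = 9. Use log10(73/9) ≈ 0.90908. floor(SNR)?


||x||/||e|| = 73/9.
log10(73/9) ≈ 0.90908.
20*log10(||x||/||e||) ≈ 20*0.90908 = 18.1816.
floor(18.1816) = 18.

18


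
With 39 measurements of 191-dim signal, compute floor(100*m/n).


100*m/n = 100*39/191 ≈ 20.4188.
floor = 20.

20


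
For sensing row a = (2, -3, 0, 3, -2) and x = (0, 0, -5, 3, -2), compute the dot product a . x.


Non-zero terms: ['0*-5', '3*3', '-2*-2']
Products: [0, 9, 4]
y = sum = 13.

13


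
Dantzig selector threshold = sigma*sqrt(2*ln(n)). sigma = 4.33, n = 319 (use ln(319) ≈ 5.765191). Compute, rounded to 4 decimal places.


ln(319) ≈ 5.765191.
2*ln(n) ≈ 11.530382.
sqrt(2*ln(n)) ≈ sqrt(11.530382) ≈ 3.395642.
threshold ≈ 4.33*3.395642 = 14.70312986 ≈ 14.7031.

14.7031


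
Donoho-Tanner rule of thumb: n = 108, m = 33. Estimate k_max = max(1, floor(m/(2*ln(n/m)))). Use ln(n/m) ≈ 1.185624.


n/m = 108/33 = 36/11.
ln(n/m) ≈ 1.185624.
2*ln(n/m) ≈ 2.371248.
m/(2*ln(n/m)) ≈ 33/2.371248 ≈ 13.9167.
floor = 13.
k_max = max(1, 13) = 13.

13


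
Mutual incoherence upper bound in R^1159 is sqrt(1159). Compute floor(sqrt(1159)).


34^2 = 1156 <= 1159 < 1225 = 35^2, so 34 <= sqrt(1159) < 35.
floor(sqrt(1159)) = 34.

34


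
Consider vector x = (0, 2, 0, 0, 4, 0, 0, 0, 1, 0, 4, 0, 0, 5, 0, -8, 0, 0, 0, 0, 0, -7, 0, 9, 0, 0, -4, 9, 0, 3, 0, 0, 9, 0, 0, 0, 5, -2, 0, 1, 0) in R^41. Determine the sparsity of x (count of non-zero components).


Non-zero positions: [1, 4, 8, 10, 13, 15, 21, 23, 26, 27, 29, 32, 36, 37, 39].
Sparsity = 15.

15


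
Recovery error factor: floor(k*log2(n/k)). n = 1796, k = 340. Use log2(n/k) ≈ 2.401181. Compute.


log2(n/k) = log2(1796/340) ≈ 2.401181.
k*log2(n/k) ≈ 340*2.401181 = 816.40154.
floor(816.40154) = 816.

816


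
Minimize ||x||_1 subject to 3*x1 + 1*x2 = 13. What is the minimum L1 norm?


Axis intercepts:
  x1 = 13/3, x2 = 0: L1 = 13/3
  x1 = 0, x2 = 13: L1 = 13
x* = (13/3, 0)
||x*||_1 = 13/3.

13/3


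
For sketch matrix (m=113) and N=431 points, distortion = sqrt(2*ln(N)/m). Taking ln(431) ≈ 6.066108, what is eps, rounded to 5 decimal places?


ln(431) ≈ 6.066108.
2*ln(N)/m ≈ 2*6.066108/113 ≈ 0.10736474.
eps = sqrt(0.10736474) ≈ 0.3276656 ≈ 0.32767.

0.32767


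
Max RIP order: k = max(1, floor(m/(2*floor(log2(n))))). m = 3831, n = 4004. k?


floor(log2(4004)) = 11.
2*11 = 22.
m/(2*floor(log2(n))) = 3831/22 ≈ 174.1364.
floor = 174.
k = max(1, 174) = 174.

174


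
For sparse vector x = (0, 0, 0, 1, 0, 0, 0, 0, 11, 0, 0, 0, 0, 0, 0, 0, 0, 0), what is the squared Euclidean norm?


Non-zero entries: [(3, 1), (8, 11)]
Squares: [1, 121]
||x||_2^2 = sum = 122.

122


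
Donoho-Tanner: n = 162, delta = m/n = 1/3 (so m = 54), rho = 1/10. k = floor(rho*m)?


m = 1/3*162 = 54.
rho = 1/10.
rho*m = 1/10*54 = 5.4.
k = floor(5.4) = 5.

5


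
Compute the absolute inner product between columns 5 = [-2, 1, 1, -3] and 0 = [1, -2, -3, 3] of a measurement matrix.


Inner product: -2*1 + 1*-2 + 1*-3 + -3*3
Products: [-2, -2, -3, -9]
Sum = -16.
|dot| = 16.

16


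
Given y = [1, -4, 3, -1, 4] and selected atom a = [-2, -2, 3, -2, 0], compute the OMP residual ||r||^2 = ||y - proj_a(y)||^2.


a^T a = 21.
a^T y = 17.
coeff = 17/21 = 17/21.
||r||^2 = 614/21.

614/21


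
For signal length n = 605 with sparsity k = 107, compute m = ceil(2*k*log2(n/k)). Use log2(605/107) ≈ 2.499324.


log2(n/k) = log2(605/107) ≈ 2.499324.
2*k*log2(n/k) ≈ 2*107*2.499324 = 534.855336.
m = ceil(534.855336) = 535.

535


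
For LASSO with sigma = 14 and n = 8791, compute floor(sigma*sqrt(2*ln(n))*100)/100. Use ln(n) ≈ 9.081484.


ln(8791) ≈ 9.081484.
2*ln(n) ≈ 18.162968.
sqrt(2*ln(n)) ≈ sqrt(18.162968) ≈ 4.261803.
lambda ≈ 14*4.261803 = 59.665242.
floor(lambda*100)/100 = 59.66.

59.66


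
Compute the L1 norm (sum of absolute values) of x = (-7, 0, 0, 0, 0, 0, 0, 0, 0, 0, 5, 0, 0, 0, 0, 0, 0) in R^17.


Non-zero entries: [(0, -7), (10, 5)]
Absolute values: [7, 5]
||x||_1 = sum = 12.

12


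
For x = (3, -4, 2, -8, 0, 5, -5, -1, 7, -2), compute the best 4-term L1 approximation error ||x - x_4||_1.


Sorted |x_i| descending: [8, 7, 5, 5, 4, 3, 2, 2, 1, 0]
Keep top 4: [8, 7, 5, 5]
Tail entries: [4, 3, 2, 2, 1, 0]
L1 error = sum of tail = 12.

12


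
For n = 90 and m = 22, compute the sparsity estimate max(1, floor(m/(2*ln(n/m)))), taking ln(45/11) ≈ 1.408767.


n/m = 90/22 = 45/11.
ln(n/m) ≈ 1.408767.
2*ln(n/m) ≈ 2.817534.
m/(2*ln(n/m)) ≈ 22/2.817534 ≈ 7.8082.
floor = 7.
k_max = max(1, 7) = 7.

7


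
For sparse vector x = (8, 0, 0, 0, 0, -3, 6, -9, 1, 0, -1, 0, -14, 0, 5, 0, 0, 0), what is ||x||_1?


Non-zero entries: [(0, 8), (5, -3), (6, 6), (7, -9), (8, 1), (10, -1), (12, -14), (14, 5)]
Absolute values: [8, 3, 6, 9, 1, 1, 14, 5]
||x||_1 = sum = 47.

47


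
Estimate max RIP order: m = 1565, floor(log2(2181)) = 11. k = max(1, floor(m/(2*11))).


floor(log2(2181)) = 11.
2*11 = 22.
m/(2*floor(log2(n))) = 1565/22 ≈ 71.1364.
floor = 71.
k = max(1, 71) = 71.

71


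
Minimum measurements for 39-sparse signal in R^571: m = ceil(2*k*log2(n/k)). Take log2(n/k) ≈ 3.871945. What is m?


log2(n/k) = log2(571/39) ≈ 3.871945.
2*k*log2(n/k) ≈ 2*39*3.871945 = 302.01171.
m = ceil(302.01171) = 303.

303


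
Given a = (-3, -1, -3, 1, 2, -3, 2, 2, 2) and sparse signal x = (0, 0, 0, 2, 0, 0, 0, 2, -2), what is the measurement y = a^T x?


Non-zero terms: ['1*2', '2*2', '2*-2']
Products: [2, 4, -4]
y = sum = 2.

2


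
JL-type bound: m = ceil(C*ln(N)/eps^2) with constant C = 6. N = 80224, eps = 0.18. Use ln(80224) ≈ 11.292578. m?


ln(80224) ≈ 11.292578.
eps^2 = 0.18^2 = 0.0324.
C*ln(N)/eps^2 ≈ 6*11.292578/0.0324 ≈ 2091.2181.
m = ceil(2091.2181) = 2092.

2092


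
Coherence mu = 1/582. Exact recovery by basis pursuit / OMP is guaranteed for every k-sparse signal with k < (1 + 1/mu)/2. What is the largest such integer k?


1/mu = 582.
1 + 1/mu = 583.
(1 + 1/mu)/2 = 291.5 is not an integer, so k_max = floor(291.5) = 291.

291


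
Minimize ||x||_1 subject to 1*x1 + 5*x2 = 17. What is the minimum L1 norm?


Axis intercepts:
  x1 = 17, x2 = 0: L1 = 17
  x1 = 0, x2 = 17/5: L1 = 17/5
x* = (0, 17/5)
||x*||_1 = 17/5.

17/5


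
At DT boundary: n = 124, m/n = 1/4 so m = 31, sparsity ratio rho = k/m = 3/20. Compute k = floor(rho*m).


m = 1/4*124 = 31.
rho = 3/20.
rho*m = 3/20*31 = 4.65.
k = floor(4.65) = 4.

4


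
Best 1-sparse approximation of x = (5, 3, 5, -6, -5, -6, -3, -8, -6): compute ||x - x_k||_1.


Sorted |x_i| descending: [8, 6, 6, 6, 5, 5, 5, 3, 3]
Keep top 1: [8]
Tail entries: [6, 6, 6, 5, 5, 5, 3, 3]
L1 error = sum of tail = 39.

39


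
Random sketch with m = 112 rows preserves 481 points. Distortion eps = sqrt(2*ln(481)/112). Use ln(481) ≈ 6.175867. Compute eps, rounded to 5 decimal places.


ln(481) ≈ 6.175867.
2*ln(N)/m ≈ 2*6.175867/112 ≈ 0.11028334.
eps = sqrt(0.11028334) ≈ 0.3320894 ≈ 0.33209.

0.33209


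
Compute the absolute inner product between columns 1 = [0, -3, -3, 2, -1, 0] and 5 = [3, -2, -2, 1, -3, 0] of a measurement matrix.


Inner product: 0*3 + -3*-2 + -3*-2 + 2*1 + -1*-3 + 0*0
Products: [0, 6, 6, 2, 3, 0]
Sum = 17.
|dot| = 17.

17


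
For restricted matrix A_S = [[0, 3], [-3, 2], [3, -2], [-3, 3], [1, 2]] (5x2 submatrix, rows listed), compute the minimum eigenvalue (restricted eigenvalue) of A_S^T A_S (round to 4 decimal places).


A_S^T A_S = [[28, -19], [-19, 30]].
trace = 58.
det = 479.
disc = trace^2 - 4*det = 3364 - 4*479 = 1448.
sqrt(1448) ≈ 38.052595.
lam_min = (58 - sqrt(1448))/2 ≈ (58 - 38.052595)/2 = 9.9737025 ≈ 9.9737.

9.9737


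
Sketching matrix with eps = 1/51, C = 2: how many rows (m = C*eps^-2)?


1/eps = 51.
(1/eps)^2 = 2601.
m = 2*2601 = 5202.

5202


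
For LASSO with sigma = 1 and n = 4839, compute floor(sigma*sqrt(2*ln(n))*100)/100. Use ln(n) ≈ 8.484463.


ln(4839) ≈ 8.484463.
2*ln(n) ≈ 16.968926.
sqrt(2*ln(n)) ≈ sqrt(16.968926) ≈ 4.119336.
lambda ≈ 1*4.119336 = 4.119336.
floor(lambda*100)/100 = 4.11.

4.11


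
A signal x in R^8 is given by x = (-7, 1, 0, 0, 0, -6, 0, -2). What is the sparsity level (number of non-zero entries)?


Non-zero positions: [0, 1, 5, 7].
Sparsity = 4.

4


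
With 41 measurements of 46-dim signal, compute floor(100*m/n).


100*m/n = 100*41/46 ≈ 89.1304.
floor = 89.

89


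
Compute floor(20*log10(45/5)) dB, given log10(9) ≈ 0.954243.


||x||/||e|| = 45/5 = 9.
log10(9) ≈ 0.954243.
20*log10(||x||/||e||) ≈ 20*0.954243 = 19.08486.
floor(19.08486) = 19.

19


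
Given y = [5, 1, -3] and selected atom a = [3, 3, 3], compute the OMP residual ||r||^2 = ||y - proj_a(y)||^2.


a^T a = 27.
a^T y = 9.
coeff = 9/27 = 1/3.
||r||^2 = 32.

32


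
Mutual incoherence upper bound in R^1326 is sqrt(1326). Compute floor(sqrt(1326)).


36^2 = 1296 <= 1326 < 1369 = 37^2, so 36 <= sqrt(1326) < 37.
floor(sqrt(1326)) = 36.

36


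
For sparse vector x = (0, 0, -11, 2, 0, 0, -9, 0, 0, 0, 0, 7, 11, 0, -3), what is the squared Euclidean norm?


Non-zero entries: [(2, -11), (3, 2), (6, -9), (11, 7), (12, 11), (14, -3)]
Squares: [121, 4, 81, 49, 121, 9]
||x||_2^2 = sum = 385.

385


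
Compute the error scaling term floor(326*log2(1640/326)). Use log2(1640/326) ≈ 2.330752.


log2(n/k) = log2(1640/326) ≈ 2.330752.
k*log2(n/k) ≈ 326*2.330752 = 759.825152.
floor(759.825152) = 759.

759


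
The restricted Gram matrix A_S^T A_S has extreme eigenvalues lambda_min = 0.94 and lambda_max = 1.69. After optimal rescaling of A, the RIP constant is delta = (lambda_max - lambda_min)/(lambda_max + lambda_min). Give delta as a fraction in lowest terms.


lambda_max - lambda_min = 1.69 - 0.94 = 0.75.
lambda_max + lambda_min = 1.69 + 0.94 = 2.63.
delta = 0.75/2.63 = 75/263.

75/263


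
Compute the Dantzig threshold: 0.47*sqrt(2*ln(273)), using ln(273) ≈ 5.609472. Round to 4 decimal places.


ln(273) ≈ 5.609472.
2*ln(n) ≈ 11.218944.
sqrt(2*ln(n)) ≈ sqrt(11.218944) ≈ 3.349469.
threshold ≈ 0.47*3.349469 = 1.57425043 ≈ 1.5743.

1.5743


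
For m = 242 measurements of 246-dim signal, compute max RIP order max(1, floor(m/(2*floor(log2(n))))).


floor(log2(246)) = 7.
2*7 = 14.
m/(2*floor(log2(n))) = 242/14 ≈ 17.2857.
floor = 17.
k = max(1, 17) = 17.

17


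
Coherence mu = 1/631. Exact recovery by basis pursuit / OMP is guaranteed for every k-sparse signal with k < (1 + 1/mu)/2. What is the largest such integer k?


1/mu = 631.
1 + 1/mu = 632.
(1 + 1/mu)/2 = 316 is an integer and the inequality is strict, so k_max = 316 - 1 = 315.

315


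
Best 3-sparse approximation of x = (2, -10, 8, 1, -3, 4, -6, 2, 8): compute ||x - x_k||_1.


Sorted |x_i| descending: [10, 8, 8, 6, 4, 3, 2, 2, 1]
Keep top 3: [10, 8, 8]
Tail entries: [6, 4, 3, 2, 2, 1]
L1 error = sum of tail = 18.

18


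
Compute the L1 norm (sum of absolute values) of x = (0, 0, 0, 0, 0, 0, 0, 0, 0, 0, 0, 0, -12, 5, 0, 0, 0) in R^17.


Non-zero entries: [(12, -12), (13, 5)]
Absolute values: [12, 5]
||x||_1 = sum = 17.

17


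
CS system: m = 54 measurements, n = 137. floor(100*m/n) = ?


100*m/n = 100*54/137 ≈ 39.4161.
floor = 39.

39


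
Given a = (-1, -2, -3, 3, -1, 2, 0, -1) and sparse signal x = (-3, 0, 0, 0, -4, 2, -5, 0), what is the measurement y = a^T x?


Non-zero terms: ['-1*-3', '-1*-4', '2*2', '0*-5']
Products: [3, 4, 4, 0]
y = sum = 11.

11


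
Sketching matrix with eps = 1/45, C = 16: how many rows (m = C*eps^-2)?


1/eps = 45.
(1/eps)^2 = 2025.
m = 16*2025 = 32400.

32400


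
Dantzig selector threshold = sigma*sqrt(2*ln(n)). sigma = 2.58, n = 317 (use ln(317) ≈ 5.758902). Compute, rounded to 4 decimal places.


ln(317) ≈ 5.758902.
2*ln(n) ≈ 11.517804.
sqrt(2*ln(n)) ≈ sqrt(11.517804) ≈ 3.393789.
threshold ≈ 2.58*3.393789 = 8.75597562 ≈ 8.7560.

8.7560


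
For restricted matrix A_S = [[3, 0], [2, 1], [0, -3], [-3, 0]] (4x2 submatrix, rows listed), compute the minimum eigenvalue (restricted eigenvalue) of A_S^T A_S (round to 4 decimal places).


A_S^T A_S = [[22, 2], [2, 10]].
trace = 32.
det = 216.
disc = trace^2 - 4*det = 1024 - 4*216 = 160.
sqrt(160) ≈ 12.649111.
lam_min = (32 - sqrt(160))/2 ≈ (32 - 12.649111)/2 = 9.6754445 ≈ 9.6754.

9.6754


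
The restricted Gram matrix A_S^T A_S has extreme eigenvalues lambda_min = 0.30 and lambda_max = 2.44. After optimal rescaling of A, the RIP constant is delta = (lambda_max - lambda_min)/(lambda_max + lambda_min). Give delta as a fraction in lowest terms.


lambda_max - lambda_min = 2.44 - 0.30 = 2.14.
lambda_max + lambda_min = 2.44 + 0.30 = 2.74.
delta = 2.14/2.74 = 214/274 = 107/137.

107/137


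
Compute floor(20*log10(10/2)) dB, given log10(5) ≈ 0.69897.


||x||/||e|| = 10/2 = 5.
log10(5) ≈ 0.69897.
20*log10(||x||/||e||) ≈ 20*0.69897 = 13.9794.
floor(13.9794) = 13.

13


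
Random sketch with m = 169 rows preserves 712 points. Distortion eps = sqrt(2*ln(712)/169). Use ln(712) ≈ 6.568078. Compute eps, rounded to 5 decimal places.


ln(712) ≈ 6.568078.
2*ln(N)/m ≈ 2*6.568078/169 ≈ 0.07772873.
eps = sqrt(0.07772873) ≈ 0.2787987 ≈ 0.27880.

0.27880


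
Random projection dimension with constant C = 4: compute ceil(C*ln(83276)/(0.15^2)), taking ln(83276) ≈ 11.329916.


ln(83276) ≈ 11.329916.
eps^2 = 0.15^2 = 0.0225.
C*ln(N)/eps^2 ≈ 4*11.329916/0.0225 ≈ 2014.2073.
m = ceil(2014.2073) = 2015.

2015


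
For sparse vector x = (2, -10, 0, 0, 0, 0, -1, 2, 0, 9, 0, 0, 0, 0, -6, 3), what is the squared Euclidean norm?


Non-zero entries: [(0, 2), (1, -10), (6, -1), (7, 2), (9, 9), (14, -6), (15, 3)]
Squares: [4, 100, 1, 4, 81, 36, 9]
||x||_2^2 = sum = 235.

235


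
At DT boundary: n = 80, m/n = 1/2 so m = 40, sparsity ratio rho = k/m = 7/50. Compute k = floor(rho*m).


m = 1/2*80 = 40.
rho = 7/50.
rho*m = 7/50*40 = 5.6.
k = floor(5.6) = 5.

5


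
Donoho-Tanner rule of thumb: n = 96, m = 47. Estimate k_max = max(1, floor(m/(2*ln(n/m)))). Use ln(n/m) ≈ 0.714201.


n/m = 96/47.
ln(n/m) ≈ 0.714201.
2*ln(n/m) ≈ 1.428402.
m/(2*ln(n/m)) ≈ 47/1.428402 ≈ 32.9039.
floor = 32.
k_max = max(1, 32) = 32.

32


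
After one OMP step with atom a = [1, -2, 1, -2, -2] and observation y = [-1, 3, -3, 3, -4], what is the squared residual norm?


a^T a = 14.
a^T y = -8.
coeff = -8/14 = -4/7.
||r||^2 = 276/7.

276/7


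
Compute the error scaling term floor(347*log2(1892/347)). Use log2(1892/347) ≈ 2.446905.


log2(n/k) = log2(1892/347) ≈ 2.446905.
k*log2(n/k) ≈ 347*2.446905 = 849.076035.
floor(849.076035) = 849.

849


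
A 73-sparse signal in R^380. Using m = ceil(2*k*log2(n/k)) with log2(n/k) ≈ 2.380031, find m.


log2(n/k) = log2(380/73) ≈ 2.380031.
2*k*log2(n/k) ≈ 2*73*2.380031 = 347.484526.
m = ceil(347.484526) = 348.

348


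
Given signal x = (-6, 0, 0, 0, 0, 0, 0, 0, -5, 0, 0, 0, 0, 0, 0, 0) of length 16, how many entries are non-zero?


Non-zero positions: [0, 8].
Sparsity = 2.

2


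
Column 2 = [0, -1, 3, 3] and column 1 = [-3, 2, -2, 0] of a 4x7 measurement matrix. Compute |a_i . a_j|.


Inner product: 0*-3 + -1*2 + 3*-2 + 3*0
Products: [0, -2, -6, 0]
Sum = -8.
|dot| = 8.

8


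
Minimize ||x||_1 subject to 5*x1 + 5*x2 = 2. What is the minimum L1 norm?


Axis intercepts:
  x1 = 2/5, x2 = 0: L1 = 2/5
  x1 = 0, x2 = 2/5: L1 = 2/5
x* = (2/5, 0)
||x*||_1 = 2/5.

2/5


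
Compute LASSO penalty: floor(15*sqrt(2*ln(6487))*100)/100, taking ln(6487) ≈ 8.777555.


ln(6487) ≈ 8.777555.
2*ln(n) ≈ 17.55511.
sqrt(2*ln(n)) ≈ sqrt(17.55511) ≈ 4.189882.
lambda ≈ 15*4.189882 = 62.84823.
floor(lambda*100)/100 = 62.84.

62.84


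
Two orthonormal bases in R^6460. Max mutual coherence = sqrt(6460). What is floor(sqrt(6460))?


80^2 = 6400 <= 6460 < 6561 = 81^2, so 80 <= sqrt(6460) < 81.
floor(sqrt(6460)) = 80.

80


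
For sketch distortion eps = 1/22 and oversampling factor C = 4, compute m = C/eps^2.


1/eps = 22.
(1/eps)^2 = 484.
m = 4*484 = 1936.

1936


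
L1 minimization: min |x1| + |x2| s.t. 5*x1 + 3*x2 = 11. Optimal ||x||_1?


Axis intercepts:
  x1 = 11/5, x2 = 0: L1 = 11/5
  x1 = 0, x2 = 11/3: L1 = 11/3
x* = (11/5, 0)
||x*||_1 = 11/5.

11/5


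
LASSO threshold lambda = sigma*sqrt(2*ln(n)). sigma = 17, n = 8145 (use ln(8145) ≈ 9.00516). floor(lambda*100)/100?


ln(8145) ≈ 9.00516.
2*ln(n) ≈ 18.01032.
sqrt(2*ln(n)) ≈ sqrt(18.01032) ≈ 4.243857.
lambda ≈ 17*4.243857 = 72.145569.
floor(lambda*100)/100 = 72.14.

72.14


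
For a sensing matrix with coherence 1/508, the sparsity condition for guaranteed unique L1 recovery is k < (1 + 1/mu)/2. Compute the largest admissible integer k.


1/mu = 508.
1 + 1/mu = 509.
(1 + 1/mu)/2 = 254.5 is not an integer, so k_max = floor(254.5) = 254.

254


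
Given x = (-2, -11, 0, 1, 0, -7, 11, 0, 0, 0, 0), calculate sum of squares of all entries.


Non-zero entries: [(0, -2), (1, -11), (3, 1), (5, -7), (6, 11)]
Squares: [4, 121, 1, 49, 121]
||x||_2^2 = sum = 296.

296


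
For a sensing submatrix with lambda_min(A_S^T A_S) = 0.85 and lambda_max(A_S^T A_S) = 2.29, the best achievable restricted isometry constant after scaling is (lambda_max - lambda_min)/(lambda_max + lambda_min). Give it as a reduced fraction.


lambda_max - lambda_min = 2.29 - 0.85 = 1.44.
lambda_max + lambda_min = 2.29 + 0.85 = 3.14.
delta = 1.44/3.14 = 144/314 = 72/157.

72/157


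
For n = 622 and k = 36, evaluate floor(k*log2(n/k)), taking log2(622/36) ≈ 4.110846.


log2(n/k) = log2(622/36) ≈ 4.110846.
k*log2(n/k) ≈ 36*4.110846 = 147.990456.
floor(147.990456) = 147.

147


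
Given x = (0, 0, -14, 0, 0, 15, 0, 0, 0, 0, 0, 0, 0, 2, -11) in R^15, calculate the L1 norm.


Non-zero entries: [(2, -14), (5, 15), (13, 2), (14, -11)]
Absolute values: [14, 15, 2, 11]
||x||_1 = sum = 42.

42


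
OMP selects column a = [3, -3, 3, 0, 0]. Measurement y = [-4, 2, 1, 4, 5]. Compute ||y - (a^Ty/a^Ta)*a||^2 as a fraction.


a^T a = 27.
a^T y = -15.
coeff = -15/27 = -5/9.
||r||^2 = 161/3.

161/3


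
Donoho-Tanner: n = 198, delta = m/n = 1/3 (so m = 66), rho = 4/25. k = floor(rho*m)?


m = 1/3*198 = 66.
rho = 4/25.
rho*m = 4/25*66 = 10.56.
k = floor(10.56) = 10.

10


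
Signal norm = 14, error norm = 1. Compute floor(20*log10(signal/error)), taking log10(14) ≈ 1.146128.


||x||/||e|| = 14/1 = 14.
log10(14) ≈ 1.146128.
20*log10(||x||/||e||) ≈ 20*1.146128 = 22.92256.
floor(22.92256) = 22.

22
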